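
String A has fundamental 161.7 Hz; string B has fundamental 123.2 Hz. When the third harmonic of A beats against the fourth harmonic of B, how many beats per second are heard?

7.7 Hz

Third harmonic of the first: 3·161.7 = 485.1 Hz.
Fourth harmonic of the second: 4·123.2 = 492.8 Hz.
f_beat = |485.1 − 492.8| = 7.7 Hz.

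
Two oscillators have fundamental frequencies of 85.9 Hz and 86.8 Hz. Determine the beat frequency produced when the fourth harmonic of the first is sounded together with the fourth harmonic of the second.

Fourth harmonic of the first: 4·85.9 = 343.6 Hz.
Fourth harmonic of the second: 4·86.8 = 347.2 Hz.
f_beat = |343.6 − 347.2| = 3.6 Hz.

3.6 Hz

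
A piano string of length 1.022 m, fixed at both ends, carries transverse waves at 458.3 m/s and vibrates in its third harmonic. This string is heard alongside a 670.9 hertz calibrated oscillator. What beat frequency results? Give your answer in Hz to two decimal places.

1.75 Hz

For a string fixed at both ends, f_n = n·v/(2L) = 3·458.3/(2·1.022) = 672.6517 Hz.
f_beat = |672.6517 − 670.9| = 1.75 Hz.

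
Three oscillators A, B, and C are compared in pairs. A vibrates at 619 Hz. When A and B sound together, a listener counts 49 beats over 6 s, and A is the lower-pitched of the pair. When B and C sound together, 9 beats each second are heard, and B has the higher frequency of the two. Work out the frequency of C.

618.1667 Hz

A–B: Beat frequency = 49/6 = 8.1667 Hz.
B is above A, so f_B = 619 + 8.1667 = 627.1667 Hz.
C is below B, so f_C = 627.1667 − 9 = 618.1667 Hz.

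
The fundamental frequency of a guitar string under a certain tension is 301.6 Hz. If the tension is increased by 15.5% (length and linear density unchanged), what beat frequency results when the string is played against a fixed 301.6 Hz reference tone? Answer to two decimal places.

22.53 Hz

For a string, f ∝ √T, so the new frequency is 301.6·√1.155 = 324.1323 Hz.
f_beat = |324.1323 − 301.6| = 22.53 Hz.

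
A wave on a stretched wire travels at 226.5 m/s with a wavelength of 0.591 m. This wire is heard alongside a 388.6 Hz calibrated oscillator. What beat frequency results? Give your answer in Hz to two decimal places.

Source frequency f = v/λ = 226.5/0.591 = 383.2487 Hz.
f_beat = |383.2487 − 388.6| = 5.35 Hz.

5.35 Hz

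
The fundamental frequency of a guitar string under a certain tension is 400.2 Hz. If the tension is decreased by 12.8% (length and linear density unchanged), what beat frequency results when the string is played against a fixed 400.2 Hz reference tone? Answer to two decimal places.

26.49 Hz

For a string, f ∝ √T, so the new frequency is 400.2·√0.872 = 373.7105 Hz.
f_beat = |373.7105 − 400.2| = 26.49 Hz.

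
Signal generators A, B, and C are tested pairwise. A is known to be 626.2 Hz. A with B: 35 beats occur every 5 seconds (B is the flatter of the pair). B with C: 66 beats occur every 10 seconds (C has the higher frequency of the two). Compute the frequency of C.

A–B: Beat frequency = 35/5 = 7 Hz.
B is below A, so f_B = 626.2 − 7 = 619.2 Hz.
B–C: Beat frequency = 66/10 = 6.6 Hz.
C is above B, so f_C = 619.2 + 6.6 = 625.8 Hz.

625.8 Hz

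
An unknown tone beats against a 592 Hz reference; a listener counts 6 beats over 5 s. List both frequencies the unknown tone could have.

Beat frequency = 6/5 = 1.2 Hz.
|f − 592| = 1.2, so f = 592 ± 1.2.

590.8 Hz or 593.2 Hz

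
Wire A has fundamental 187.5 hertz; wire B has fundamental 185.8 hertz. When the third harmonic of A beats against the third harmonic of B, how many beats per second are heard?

5.1 Hz

Third harmonic of the first: 3·187.5 = 562.5 Hz.
Third harmonic of the second: 3·185.8 = 557.4 Hz.
f_beat = |562.5 − 557.4| = 5.1 Hz.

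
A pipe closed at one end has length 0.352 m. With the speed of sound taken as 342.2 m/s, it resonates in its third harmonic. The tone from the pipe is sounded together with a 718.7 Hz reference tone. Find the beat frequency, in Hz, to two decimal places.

10.42 Hz

Closed pipe (odd harmonics): f_n = n·v/(4L) = 3·342.2/(4·0.352) = 729.1193 Hz.
f_beat = |729.1193 − 718.7| = 10.42 Hz.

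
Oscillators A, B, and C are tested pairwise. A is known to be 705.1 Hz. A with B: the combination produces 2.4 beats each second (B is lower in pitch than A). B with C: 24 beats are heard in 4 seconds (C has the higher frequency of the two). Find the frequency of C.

708.7 Hz

B is below A, so f_B = 705.1 − 2.4 = 702.7 Hz.
B–C: Beat frequency = 24/4 = 6 Hz.
C is above B, so f_C = 702.7 + 6 = 708.7 Hz.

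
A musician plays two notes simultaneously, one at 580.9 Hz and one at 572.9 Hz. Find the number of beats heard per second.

The beat frequency equals the magnitude of the frequency difference.
|580.9 − 572.9| = 8 Hz.

8 Hz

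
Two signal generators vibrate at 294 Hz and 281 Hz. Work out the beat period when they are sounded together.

0.077 s

f_beat = |294 − 281| = 13 Hz.
Beat period T = 1 / f_beat = 1 / 13 s.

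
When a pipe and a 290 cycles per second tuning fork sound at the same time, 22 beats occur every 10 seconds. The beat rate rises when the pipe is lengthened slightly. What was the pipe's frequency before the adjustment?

287.8 Hz

Beat frequency = 22/10 = 2.2 Hz.
|f − 290| = 2.2, so the pipe was at either 287.8 Hz or 292.2 Hz.
A longer pipe has a lower fundamental; the adjustment lowers the pipe's frequency.
The beat rate rose, so the adjustment moved the pipe further from 290 Hz — it was already below the reference.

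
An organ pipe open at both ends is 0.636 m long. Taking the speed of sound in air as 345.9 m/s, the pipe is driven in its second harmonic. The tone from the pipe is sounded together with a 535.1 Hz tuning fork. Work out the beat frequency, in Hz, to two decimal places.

8.77 Hz

Open pipe: f_n = n·v/(2L) = 2·345.9/(2·0.636) = 543.8679 Hz.
f_beat = |543.8679 − 535.1| = 8.77 Hz.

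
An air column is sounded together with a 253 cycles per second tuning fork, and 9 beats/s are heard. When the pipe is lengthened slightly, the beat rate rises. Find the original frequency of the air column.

|f − 253| = 9, so the air column was at either 244 Hz or 262 Hz.
A longer pipe has a lower fundamental; the adjustment lowers the air column's frequency.
The beat rate rose, so the adjustment moved the air column further from 253 Hz — it was already below the reference.

244 Hz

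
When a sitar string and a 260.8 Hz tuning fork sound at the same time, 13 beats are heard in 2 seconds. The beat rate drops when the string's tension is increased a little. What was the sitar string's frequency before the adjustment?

Beat frequency = 13/2 = 6.5 Hz.
|f − 260.8| = 6.5, so the sitar string was at either 254.3 Hz or 267.3 Hz.
Higher tension means higher frequency; the adjustment raises the sitar string's frequency.
The beat rate fell, so the adjustment moved the sitar string toward 260.8 Hz — it must have started below the reference.

254.3 Hz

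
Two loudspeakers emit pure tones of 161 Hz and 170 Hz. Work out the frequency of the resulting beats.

9 Hz

f_beat = |f₁ − f₂|.
|161 − 170| = 9 Hz.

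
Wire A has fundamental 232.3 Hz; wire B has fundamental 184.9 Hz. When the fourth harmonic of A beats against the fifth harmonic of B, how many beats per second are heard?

4.7 Hz

Fourth harmonic of the first: 4·232.3 = 929.2 Hz.
Fifth harmonic of the second: 5·184.9 = 924.5 Hz.
f_beat = |929.2 − 924.5| = 4.7 Hz.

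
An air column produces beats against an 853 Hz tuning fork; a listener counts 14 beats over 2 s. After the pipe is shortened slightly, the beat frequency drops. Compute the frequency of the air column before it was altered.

Beat frequency = 14/2 = 7 Hz.
|f − 853| = 7, so the air column was at either 846 Hz or 860 Hz.
A shorter pipe has a higher fundamental; the adjustment raises the air column's frequency.
The beat rate fell, so the adjustment moved the air column toward 853 Hz — it must have started below the reference.

846 Hz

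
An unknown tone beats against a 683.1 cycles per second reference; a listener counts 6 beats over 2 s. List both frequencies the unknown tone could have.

Beat frequency = 6/2 = 3 Hz.
|f − 683.1| = 3, so f = 683.1 ± 3.

680.1 Hz or 686.1 Hz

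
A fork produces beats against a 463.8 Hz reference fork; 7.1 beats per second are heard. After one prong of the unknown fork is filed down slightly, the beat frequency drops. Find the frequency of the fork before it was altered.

456.7 Hz

|f − 463.8| = 7.1, so the fork was at either 456.7 Hz or 470.9 Hz.
Filing a prong removes mass and raises the fork's frequency; the adjustment raises the fork's frequency.
The beat rate fell, so the adjustment moved the fork toward 463.8 Hz — it must have started below the reference.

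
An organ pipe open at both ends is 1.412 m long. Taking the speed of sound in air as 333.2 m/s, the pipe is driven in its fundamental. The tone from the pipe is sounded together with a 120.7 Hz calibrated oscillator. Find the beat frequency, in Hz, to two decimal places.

Open pipe: f_n = n·v/(2L) = 1·333.2/(2·1.412) = 117.9887 Hz.
f_beat = |117.9887 − 120.7| = 2.71 Hz.

2.71 Hz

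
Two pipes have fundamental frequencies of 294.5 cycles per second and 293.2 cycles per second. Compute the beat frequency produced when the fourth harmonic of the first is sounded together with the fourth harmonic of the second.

5.2 Hz

Fourth harmonic of the first: 4·294.5 = 1178.0 Hz.
Fourth harmonic of the second: 4·293.2 = 1172.8 Hz.
f_beat = |1178.0 − 1172.8| = 5.2 Hz.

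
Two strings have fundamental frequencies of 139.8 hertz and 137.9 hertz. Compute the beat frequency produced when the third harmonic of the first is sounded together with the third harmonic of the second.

Third harmonic of the first: 3·139.8 = 419.4 Hz.
Third harmonic of the second: 3·137.9 = 413.7 Hz.
f_beat = |419.4 − 413.7| = 5.7 Hz.

5.7 Hz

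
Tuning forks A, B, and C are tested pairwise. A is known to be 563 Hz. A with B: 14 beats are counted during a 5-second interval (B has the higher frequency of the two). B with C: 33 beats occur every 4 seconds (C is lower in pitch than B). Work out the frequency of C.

A–B: Beat frequency = 14/5 = 2.8 Hz.
B is above A, so f_B = 563 + 2.8 = 565.8 Hz.
B–C: Beat frequency = 33/4 = 8.25 Hz.
C is below B, so f_C = 565.8 − 8.25 = 557.55 Hz.

557.55 Hz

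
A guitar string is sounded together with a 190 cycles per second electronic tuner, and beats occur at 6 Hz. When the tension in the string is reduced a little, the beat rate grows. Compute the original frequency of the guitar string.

184 Hz

|f − 190| = 6, so the guitar string was at either 184 Hz or 196 Hz.
Lower tension means lower frequency; the adjustment lowers the guitar string's frequency.
The beat rate rose, so the adjustment moved the guitar string further from 190 Hz — it was already below the reference.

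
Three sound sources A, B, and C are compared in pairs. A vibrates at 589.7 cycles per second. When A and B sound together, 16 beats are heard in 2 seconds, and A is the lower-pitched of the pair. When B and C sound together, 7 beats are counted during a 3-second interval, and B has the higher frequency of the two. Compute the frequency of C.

A–B: Beat frequency = 16/2 = 8 Hz.
B is above A, so f_B = 589.7 + 8 = 597.7 Hz.
B–C: Beat frequency = 7/3 = 2.3333 Hz.
C is below B, so f_C = 597.7 − 2.3333 = 595.3667 Hz.

595.3667 Hz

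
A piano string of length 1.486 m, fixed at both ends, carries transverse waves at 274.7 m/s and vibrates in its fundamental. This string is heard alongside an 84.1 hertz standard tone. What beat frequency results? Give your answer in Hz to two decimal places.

8.33 Hz

For a string fixed at both ends, f_n = n·v/(2L) = 1·274.7/(2·1.486) = 92.4293 Hz.
f_beat = |92.4293 − 84.1| = 8.33 Hz.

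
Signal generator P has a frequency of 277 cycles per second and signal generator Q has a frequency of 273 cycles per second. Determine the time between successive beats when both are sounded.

0.250 s

f_beat = |277 − 273| = 4 Hz.
Beat period T = 1 / f_beat = 1 / 4 s.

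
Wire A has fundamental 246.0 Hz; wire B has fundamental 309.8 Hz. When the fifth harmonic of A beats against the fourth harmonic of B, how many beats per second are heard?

Fifth harmonic of the first: 5·246.0 = 1230.0 Hz.
Fourth harmonic of the second: 4·309.8 = 1239.2 Hz.
f_beat = |1230.0 − 1239.2| = 9.2 Hz.

9.2 Hz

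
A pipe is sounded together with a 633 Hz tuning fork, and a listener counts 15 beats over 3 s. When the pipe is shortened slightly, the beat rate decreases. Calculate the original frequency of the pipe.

Beat frequency = 15/3 = 5 Hz.
|f − 633| = 5, so the pipe was at either 628 Hz or 638 Hz.
A shorter pipe has a higher fundamental; the adjustment raises the pipe's frequency.
The beat rate fell, so the adjustment moved the pipe toward 633 Hz — it must have started below the reference.

628 Hz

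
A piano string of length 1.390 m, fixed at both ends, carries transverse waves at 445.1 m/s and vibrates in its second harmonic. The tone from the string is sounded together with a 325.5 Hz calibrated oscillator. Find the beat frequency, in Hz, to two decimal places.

5.28 Hz

For a string fixed at both ends, f_n = n·v/(2L) = 2·445.1/(2·1.390) = 320.2158 Hz.
f_beat = |320.2158 − 325.5| = 5.28 Hz.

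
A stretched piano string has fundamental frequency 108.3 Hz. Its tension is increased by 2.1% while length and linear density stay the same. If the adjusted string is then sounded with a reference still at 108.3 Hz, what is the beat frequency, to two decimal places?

For a string, f ∝ √T, so the new frequency is 108.3·√1.021 = 109.4312 Hz.
f_beat = |109.4312 − 108.3| = 1.13 Hz.

1.13 Hz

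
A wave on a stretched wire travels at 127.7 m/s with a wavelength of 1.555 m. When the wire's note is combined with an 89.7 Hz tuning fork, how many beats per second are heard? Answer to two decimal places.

7.58 Hz

Source frequency f = v/λ = 127.7/1.555 = 82.1222 Hz.
f_beat = |82.1222 − 89.7| = 7.58 Hz.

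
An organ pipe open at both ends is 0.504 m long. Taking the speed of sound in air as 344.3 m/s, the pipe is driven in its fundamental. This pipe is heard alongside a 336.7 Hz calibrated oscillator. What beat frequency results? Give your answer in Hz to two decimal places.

Open pipe: f_n = n·v/(2L) = 1·344.3/(2·0.504) = 341.5675 Hz.
f_beat = |341.5675 − 336.7| = 4.87 Hz.

4.87 Hz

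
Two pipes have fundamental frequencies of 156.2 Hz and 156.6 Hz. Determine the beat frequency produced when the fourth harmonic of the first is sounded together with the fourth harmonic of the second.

Fourth harmonic of the first: 4·156.2 = 624.8 Hz.
Fourth harmonic of the second: 4·156.6 = 626.4 Hz.
f_beat = |624.8 − 626.4| = 1.6 Hz.

1.6 Hz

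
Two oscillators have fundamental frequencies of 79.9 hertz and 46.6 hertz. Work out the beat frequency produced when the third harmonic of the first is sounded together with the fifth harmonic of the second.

6.7 Hz

Third harmonic of the first: 3·79.9 = 239.7 Hz.
Fifth harmonic of the second: 5·46.6 = 233.0 Hz.
f_beat = |239.7 − 233.0| = 6.7 Hz.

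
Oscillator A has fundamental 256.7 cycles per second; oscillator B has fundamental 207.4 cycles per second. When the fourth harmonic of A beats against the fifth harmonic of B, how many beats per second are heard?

Fourth harmonic of the first: 4·256.7 = 1026.8 Hz.
Fifth harmonic of the second: 5·207.4 = 1037.0 Hz.
f_beat = |1026.8 − 1037.0| = 10.2 Hz.

10.2 Hz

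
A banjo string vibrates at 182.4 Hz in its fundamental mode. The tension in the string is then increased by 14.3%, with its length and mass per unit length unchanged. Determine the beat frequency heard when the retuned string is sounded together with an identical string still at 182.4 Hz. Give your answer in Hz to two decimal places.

12.61 Hz

For a string, f ∝ √T, so the new frequency is 182.4·√1.143 = 195.0060 Hz.
f_beat = |195.0060 − 182.4| = 12.61 Hz.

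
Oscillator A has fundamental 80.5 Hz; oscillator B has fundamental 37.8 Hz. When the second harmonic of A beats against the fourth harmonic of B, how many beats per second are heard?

Second harmonic of the first: 2·80.5 = 161.0 Hz.
Fourth harmonic of the second: 4·37.8 = 151.2 Hz.
f_beat = |161.0 − 151.2| = 9.8 Hz.

9.8 Hz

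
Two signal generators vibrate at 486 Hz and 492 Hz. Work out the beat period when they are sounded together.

f_beat = |486 − 492| = 6 Hz.
Beat period T = 1 / f_beat = 1 / 6 s.

0.167 s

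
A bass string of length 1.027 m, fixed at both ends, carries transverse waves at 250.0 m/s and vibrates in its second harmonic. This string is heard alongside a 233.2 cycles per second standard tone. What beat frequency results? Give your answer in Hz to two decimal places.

For a string fixed at both ends, f_n = n·v/(2L) = 2·250.0/(2·1.027) = 243.4275 Hz.
f_beat = |243.4275 − 233.2| = 10.23 Hz.

10.23 Hz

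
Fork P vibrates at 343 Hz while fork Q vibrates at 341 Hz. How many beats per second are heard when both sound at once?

f_beat = |f₁ − f₂|.
|343 − 341| = 2 Hz.

2 Hz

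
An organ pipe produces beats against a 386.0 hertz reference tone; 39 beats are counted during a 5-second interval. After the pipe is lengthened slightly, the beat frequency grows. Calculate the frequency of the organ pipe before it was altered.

Beat frequency = 39/5 = 7.8 Hz.
|f − 386.0| = 7.8, so the organ pipe was at either 378.2 Hz or 393.8 Hz.
A longer pipe has a lower fundamental; the adjustment lowers the organ pipe's frequency.
The beat rate rose, so the adjustment moved the organ pipe further from 386.0 Hz — it was already below the reference.

378.2 Hz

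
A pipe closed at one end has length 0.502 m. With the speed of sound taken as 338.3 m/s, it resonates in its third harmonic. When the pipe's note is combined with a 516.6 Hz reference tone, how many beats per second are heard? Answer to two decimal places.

11.17 Hz

Closed pipe (odd harmonics): f_n = n·v/(4L) = 3·338.3/(4·0.502) = 505.4283 Hz.
f_beat = |505.4283 − 516.6| = 11.17 Hz.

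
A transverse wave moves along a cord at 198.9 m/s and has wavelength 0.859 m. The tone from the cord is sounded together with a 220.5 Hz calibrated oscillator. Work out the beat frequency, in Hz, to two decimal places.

Source frequency f = v/λ = 198.9/0.859 = 231.5483 Hz.
f_beat = |231.5483 − 220.5| = 11.05 Hz.

11.05 Hz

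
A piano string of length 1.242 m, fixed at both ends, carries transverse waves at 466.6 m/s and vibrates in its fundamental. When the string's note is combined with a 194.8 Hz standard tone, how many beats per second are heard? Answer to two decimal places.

6.96 Hz

For a string fixed at both ends, f_n = n·v/(2L) = 1·466.6/(2·1.242) = 187.8422 Hz.
f_beat = |187.8422 − 194.8| = 6.96 Hz.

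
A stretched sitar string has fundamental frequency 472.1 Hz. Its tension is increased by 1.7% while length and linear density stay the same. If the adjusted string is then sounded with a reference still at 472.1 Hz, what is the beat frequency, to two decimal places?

For a string, f ∝ √T, so the new frequency is 472.1·√1.017 = 476.0959 Hz.
f_beat = |476.0959 − 472.1| = 4.00 Hz.

4.00 Hz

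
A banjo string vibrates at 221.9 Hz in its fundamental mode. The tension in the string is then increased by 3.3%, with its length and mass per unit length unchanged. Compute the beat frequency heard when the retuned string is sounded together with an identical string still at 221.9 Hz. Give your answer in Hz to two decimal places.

3.63 Hz

For a string, f ∝ √T, so the new frequency is 221.9·√1.033 = 225.5316 Hz.
f_beat = |225.5316 − 221.9| = 3.63 Hz.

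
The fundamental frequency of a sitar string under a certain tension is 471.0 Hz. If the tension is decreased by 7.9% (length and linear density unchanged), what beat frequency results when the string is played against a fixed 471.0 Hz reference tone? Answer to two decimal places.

For a string, f ∝ √T, so the new frequency is 471.0·√0.921 = 452.0128 Hz.
f_beat = |452.0128 − 471.0| = 18.99 Hz.

18.99 Hz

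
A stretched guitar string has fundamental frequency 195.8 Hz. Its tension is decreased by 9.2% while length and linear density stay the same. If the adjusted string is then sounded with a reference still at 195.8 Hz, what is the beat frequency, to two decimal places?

9.22 Hz

For a string, f ∝ √T, so the new frequency is 195.8·√0.908 = 186.5759 Hz.
f_beat = |186.5759 − 195.8| = 9.22 Hz.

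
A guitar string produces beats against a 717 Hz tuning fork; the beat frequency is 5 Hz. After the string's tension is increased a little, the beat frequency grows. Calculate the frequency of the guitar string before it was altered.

|f − 717| = 5, so the guitar string was at either 712 Hz or 722 Hz.
Higher tension means higher frequency; the adjustment raises the guitar string's frequency.
The beat rate rose, so the adjustment moved the guitar string further from 717 Hz — it was already above the reference.

722 Hz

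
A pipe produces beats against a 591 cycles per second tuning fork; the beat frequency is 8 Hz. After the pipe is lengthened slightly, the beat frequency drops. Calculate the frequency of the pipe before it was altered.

599 Hz

|f − 591| = 8, so the pipe was at either 583 Hz or 599 Hz.
A longer pipe has a lower fundamental; the adjustment lowers the pipe's frequency.
The beat rate fell, so the adjustment moved the pipe toward 591 Hz — it must have started above the reference.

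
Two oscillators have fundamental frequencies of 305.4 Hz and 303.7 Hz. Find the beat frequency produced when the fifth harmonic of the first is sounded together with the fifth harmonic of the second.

Fifth harmonic of the first: 5·305.4 = 1527.0 Hz.
Fifth harmonic of the second: 5·303.7 = 1518.5 Hz.
f_beat = |1527.0 − 1518.5| = 8.5 Hz.

8.5 Hz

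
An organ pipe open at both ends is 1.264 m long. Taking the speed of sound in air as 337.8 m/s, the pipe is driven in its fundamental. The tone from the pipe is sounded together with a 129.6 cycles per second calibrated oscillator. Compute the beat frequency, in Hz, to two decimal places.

Open pipe: f_n = n·v/(2L) = 1·337.8/(2·1.264) = 133.6234 Hz.
f_beat = |133.6234 − 129.6| = 4.02 Hz.

4.02 Hz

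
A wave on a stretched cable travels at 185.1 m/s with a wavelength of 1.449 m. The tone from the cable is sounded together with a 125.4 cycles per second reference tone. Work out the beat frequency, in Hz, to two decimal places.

2.34 Hz

Source frequency f = v/λ = 185.1/1.449 = 127.7433 Hz.
f_beat = |127.7433 − 125.4| = 2.34 Hz.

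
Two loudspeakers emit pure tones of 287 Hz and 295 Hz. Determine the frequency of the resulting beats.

8 Hz

f_beat = |f₁ − f₂|.
|287 − 295| = 8 Hz.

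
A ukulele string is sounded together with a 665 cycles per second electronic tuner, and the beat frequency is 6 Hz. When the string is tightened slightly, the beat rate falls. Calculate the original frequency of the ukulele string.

659 Hz

|f − 665| = 6, so the ukulele string was at either 659 Hz or 671 Hz.
Increasing tension raises a string's frequency; the adjustment raises the ukulele string's frequency.
The beat rate fell, so the adjustment moved the ukulele string toward 665 Hz — it must have started below the reference.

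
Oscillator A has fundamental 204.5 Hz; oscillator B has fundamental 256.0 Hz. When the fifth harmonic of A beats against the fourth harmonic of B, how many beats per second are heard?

1.5 Hz

Fifth harmonic of the first: 5·204.5 = 1022.5 Hz.
Fourth harmonic of the second: 4·256.0 = 1024.0 Hz.
f_beat = |1022.5 − 1024.0| = 1.5 Hz.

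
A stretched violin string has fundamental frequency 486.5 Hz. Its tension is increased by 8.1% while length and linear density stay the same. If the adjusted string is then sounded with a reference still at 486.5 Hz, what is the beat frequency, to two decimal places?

19.32 Hz

For a string, f ∝ √T, so the new frequency is 486.5·√1.081 = 505.8196 Hz.
f_beat = |505.8196 − 486.5| = 19.32 Hz.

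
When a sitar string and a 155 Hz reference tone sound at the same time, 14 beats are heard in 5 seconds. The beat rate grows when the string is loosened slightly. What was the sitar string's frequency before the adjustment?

Beat frequency = 14/5 = 2.8 Hz.
|f − 155| = 2.8, so the sitar string was at either 152.2 Hz or 157.8 Hz.
Reducing tension lowers a string's frequency; the adjustment lowers the sitar string's frequency.
The beat rate rose, so the adjustment moved the sitar string further from 155 Hz — it was already below the reference.

152.2 Hz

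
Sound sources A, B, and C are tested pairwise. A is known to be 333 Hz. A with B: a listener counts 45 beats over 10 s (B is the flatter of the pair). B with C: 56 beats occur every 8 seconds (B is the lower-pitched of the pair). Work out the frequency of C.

A–B: Beat frequency = 45/10 = 4.5 Hz.
B is below A, so f_B = 333 − 4.5 = 328.5 Hz.
B–C: Beat frequency = 56/8 = 7 Hz.
C is above B, so f_C = 328.5 + 7 = 335.5 Hz.

335.5 Hz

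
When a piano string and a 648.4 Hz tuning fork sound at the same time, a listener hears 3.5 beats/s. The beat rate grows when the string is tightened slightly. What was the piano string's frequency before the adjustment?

651.9 Hz

|f − 648.4| = 3.5, so the piano string was at either 644.9 Hz or 651.9 Hz.
Increasing tension raises a string's frequency; the adjustment raises the piano string's frequency.
The beat rate rose, so the adjustment moved the piano string further from 648.4 Hz — it was already above the reference.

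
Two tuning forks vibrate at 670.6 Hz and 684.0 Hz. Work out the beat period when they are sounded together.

0.075 s

f_beat = |670.6 − 684.0| = 13.4 Hz.
Beat period T = 1 / f_beat = 1 / 13.4 s.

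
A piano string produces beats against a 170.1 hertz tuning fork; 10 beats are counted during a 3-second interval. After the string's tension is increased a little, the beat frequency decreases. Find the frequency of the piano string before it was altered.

166.7667 Hz

Beat frequency = 10/3 = 3.3333 Hz.
|f − 170.1| = 3.3333, so the piano string was at either 166.7667 Hz or 173.4333 Hz.
Higher tension means higher frequency; the adjustment raises the piano string's frequency.
The beat rate fell, so the adjustment moved the piano string toward 170.1 Hz — it must have started below the reference.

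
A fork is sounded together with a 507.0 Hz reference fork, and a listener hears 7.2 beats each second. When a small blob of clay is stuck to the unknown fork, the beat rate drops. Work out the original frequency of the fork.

|f − 507.0| = 7.2, so the fork was at either 499.8 Hz or 514.2 Hz.
Adding mass to a fork lowers its frequency; the adjustment lowers the fork's frequency.
The beat rate fell, so the adjustment moved the fork toward 507.0 Hz — it must have started above the reference.

514.2 Hz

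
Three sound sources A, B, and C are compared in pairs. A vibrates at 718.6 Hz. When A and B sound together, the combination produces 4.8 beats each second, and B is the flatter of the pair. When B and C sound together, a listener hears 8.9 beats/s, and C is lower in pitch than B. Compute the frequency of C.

704.9 Hz

B is below A, so f_B = 718.6 − 4.8 = 713.8 Hz.
C is below B, so f_C = 713.8 − 8.9 = 704.9 Hz.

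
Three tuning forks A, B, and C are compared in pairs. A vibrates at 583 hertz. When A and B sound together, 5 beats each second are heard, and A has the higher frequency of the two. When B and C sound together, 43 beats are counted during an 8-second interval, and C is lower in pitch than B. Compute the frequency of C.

B is below A, so f_B = 583 − 5 = 578 Hz.
B–C: Beat frequency = 43/8 = 5.375 Hz.
C is below B, so f_C = 578 − 5.375 = 572.625 Hz.

572.625 Hz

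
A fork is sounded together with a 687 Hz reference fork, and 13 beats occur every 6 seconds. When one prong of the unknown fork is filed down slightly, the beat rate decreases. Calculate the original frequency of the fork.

Beat frequency = 13/6 = 2.1667 Hz.
|f − 687| = 2.1667, so the fork was at either 684.8333 Hz or 689.1667 Hz.
Filing a prong removes mass and raises the fork's frequency; the adjustment raises the fork's frequency.
The beat rate fell, so the adjustment moved the fork toward 687 Hz — it must have started below the reference.

684.8333 Hz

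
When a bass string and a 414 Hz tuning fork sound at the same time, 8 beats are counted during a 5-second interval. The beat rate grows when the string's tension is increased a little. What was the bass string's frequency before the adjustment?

415.6 Hz

Beat frequency = 8/5 = 1.6 Hz.
|f − 414| = 1.6, so the bass string was at either 412.4 Hz or 415.6 Hz.
Higher tension means higher frequency; the adjustment raises the bass string's frequency.
The beat rate rose, so the adjustment moved the bass string further from 414 Hz — it was already above the reference.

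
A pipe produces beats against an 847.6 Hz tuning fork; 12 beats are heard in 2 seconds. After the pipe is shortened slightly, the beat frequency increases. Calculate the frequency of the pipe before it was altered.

853.6 Hz

Beat frequency = 12/2 = 6 Hz.
|f − 847.6| = 6, so the pipe was at either 841.6 Hz or 853.6 Hz.
A shorter pipe has a higher fundamental; the adjustment raises the pipe's frequency.
The beat rate rose, so the adjustment moved the pipe further from 847.6 Hz — it was already above the reference.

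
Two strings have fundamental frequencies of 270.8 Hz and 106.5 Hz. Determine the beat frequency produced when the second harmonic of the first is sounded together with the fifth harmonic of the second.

9.1 Hz

Second harmonic of the first: 2·270.8 = 541.6 Hz.
Fifth harmonic of the second: 5·106.5 = 532.5 Hz.
f_beat = |541.6 − 532.5| = 9.1 Hz.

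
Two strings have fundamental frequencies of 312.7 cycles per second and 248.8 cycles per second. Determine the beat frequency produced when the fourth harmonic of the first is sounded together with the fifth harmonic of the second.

6.8 Hz

Fourth harmonic of the first: 4·312.7 = 1250.8 Hz.
Fifth harmonic of the second: 5·248.8 = 1244.0 Hz.
f_beat = |1250.8 − 1244.0| = 6.8 Hz.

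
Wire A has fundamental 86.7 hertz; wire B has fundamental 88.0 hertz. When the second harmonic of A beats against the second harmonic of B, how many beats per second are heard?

2.6 Hz

Second harmonic of the first: 2·86.7 = 173.4 Hz.
Second harmonic of the second: 2·88.0 = 176.0 Hz.
f_beat = |173.4 − 176.0| = 2.6 Hz.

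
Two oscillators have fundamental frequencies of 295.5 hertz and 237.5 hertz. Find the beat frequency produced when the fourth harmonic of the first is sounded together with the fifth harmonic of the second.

Fourth harmonic of the first: 4·295.5 = 1182.0 Hz.
Fifth harmonic of the second: 5·237.5 = 1187.5 Hz.
f_beat = |1182.0 − 1187.5| = 5.5 Hz.

5.5 Hz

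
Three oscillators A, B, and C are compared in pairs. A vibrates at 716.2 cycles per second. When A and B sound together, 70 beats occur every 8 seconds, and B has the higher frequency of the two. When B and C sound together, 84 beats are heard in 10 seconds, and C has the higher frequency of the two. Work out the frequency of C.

A–B: Beat frequency = 70/8 = 8.75 Hz.
B is above A, so f_B = 716.2 + 8.75 = 724.95 Hz.
B–C: Beat frequency = 84/10 = 8.4 Hz.
C is above B, so f_C = 724.95 + 8.4 = 733.35 Hz.

733.35 Hz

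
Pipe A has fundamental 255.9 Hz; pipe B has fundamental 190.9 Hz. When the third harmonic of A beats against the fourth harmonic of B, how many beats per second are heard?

4.1 Hz

Third harmonic of the first: 3·255.9 = 767.7 Hz.
Fourth harmonic of the second: 4·190.9 = 763.6 Hz.
f_beat = |767.7 − 763.6| = 4.1 Hz.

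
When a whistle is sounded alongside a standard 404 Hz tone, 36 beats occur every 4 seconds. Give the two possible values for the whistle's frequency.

395 Hz or 413 Hz

Beat frequency = 36/4 = 9 Hz.
|f − 404| = 9, so f = 404 ± 9.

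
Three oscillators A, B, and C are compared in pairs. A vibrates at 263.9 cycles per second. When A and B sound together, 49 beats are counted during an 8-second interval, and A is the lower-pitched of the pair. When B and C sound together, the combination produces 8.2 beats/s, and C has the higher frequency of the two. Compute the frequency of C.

A–B: Beat frequency = 49/8 = 6.125 Hz.
B is above A, so f_B = 263.9 + 6.125 = 270.025 Hz.
C is above B, so f_C = 270.025 + 8.2 = 278.225 Hz.

278.225 Hz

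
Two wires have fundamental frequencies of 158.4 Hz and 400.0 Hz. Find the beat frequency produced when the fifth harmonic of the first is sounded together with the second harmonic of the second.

Fifth harmonic of the first: 5·158.4 = 792.0 Hz.
Second harmonic of the second: 2·400.0 = 800.0 Hz.
f_beat = |792.0 − 800.0| = 8.0 Hz.

8.0 Hz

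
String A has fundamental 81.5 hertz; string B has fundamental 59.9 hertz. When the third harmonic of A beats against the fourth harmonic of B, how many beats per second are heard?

Third harmonic of the first: 3·81.5 = 244.5 Hz.
Fourth harmonic of the second: 4·59.9 = 239.6 Hz.
f_beat = |244.5 − 239.6| = 4.9 Hz.

4.9 Hz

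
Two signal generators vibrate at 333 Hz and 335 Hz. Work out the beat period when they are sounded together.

f_beat = |333 − 335| = 2 Hz.
Beat period T = 1 / f_beat = 1 / 2 s.

0.500 s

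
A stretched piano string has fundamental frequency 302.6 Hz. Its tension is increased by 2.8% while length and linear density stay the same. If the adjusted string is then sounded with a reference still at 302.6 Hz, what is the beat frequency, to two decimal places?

For a string, f ∝ √T, so the new frequency is 302.6·√1.028 = 306.8072 Hz.
f_beat = |306.8072 − 302.6| = 4.21 Hz.

4.21 Hz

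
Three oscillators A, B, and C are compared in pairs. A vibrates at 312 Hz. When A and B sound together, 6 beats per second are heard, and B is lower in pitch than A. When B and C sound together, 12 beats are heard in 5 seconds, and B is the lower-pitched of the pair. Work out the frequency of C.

B is below A, so f_B = 312 − 6 = 306 Hz.
B–C: Beat frequency = 12/5 = 2.4 Hz.
C is above B, so f_C = 306 + 2.4 = 308.4 Hz.

308.4 Hz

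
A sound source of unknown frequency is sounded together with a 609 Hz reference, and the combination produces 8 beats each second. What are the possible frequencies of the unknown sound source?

|f − 609| = 8, so f = 609 ± 8.

601 Hz or 617 Hz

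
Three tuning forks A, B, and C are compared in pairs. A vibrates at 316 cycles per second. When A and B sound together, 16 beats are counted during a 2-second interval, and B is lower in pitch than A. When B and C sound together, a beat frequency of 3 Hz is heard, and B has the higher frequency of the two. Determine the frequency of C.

305 Hz

A–B: Beat frequency = 16/2 = 8 Hz.
B is below A, so f_B = 316 − 8 = 308 Hz.
C is below B, so f_C = 308 − 3 = 305 Hz.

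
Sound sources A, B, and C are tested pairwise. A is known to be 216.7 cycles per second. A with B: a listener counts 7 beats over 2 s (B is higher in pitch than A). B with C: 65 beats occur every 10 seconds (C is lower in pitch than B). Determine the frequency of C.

213.7 Hz

A–B: Beat frequency = 7/2 = 3.5 Hz.
B is above A, so f_B = 216.7 + 3.5 = 220.2 Hz.
B–C: Beat frequency = 65/10 = 6.5 Hz.
C is below B, so f_C = 220.2 − 6.5 = 213.7 Hz.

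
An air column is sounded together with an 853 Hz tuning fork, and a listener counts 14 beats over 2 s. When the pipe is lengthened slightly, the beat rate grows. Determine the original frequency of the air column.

Beat frequency = 14/2 = 7 Hz.
|f − 853| = 7, so the air column was at either 846 Hz or 860 Hz.
A longer pipe has a lower fundamental; the adjustment lowers the air column's frequency.
The beat rate rose, so the adjustment moved the air column further from 853 Hz — it was already below the reference.

846 Hz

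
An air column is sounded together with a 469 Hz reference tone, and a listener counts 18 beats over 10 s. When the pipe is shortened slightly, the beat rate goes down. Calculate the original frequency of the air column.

467.2 Hz

Beat frequency = 18/10 = 1.8 Hz.
|f − 469| = 1.8, so the air column was at either 467.2 Hz or 470.8 Hz.
A shorter pipe has a higher fundamental; the adjustment raises the air column's frequency.
The beat rate fell, so the adjustment moved the air column toward 469 Hz — it must have started below the reference.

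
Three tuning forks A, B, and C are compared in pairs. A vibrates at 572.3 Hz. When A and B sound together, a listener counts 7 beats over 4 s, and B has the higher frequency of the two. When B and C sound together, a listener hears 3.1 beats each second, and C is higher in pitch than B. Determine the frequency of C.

577.15 Hz

A–B: Beat frequency = 7/4 = 1.75 Hz.
B is above A, so f_B = 572.3 + 1.75 = 574.05 Hz.
C is above B, so f_C = 574.05 + 3.1 = 577.15 Hz.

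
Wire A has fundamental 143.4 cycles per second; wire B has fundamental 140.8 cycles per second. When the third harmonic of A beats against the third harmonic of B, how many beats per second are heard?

Third harmonic of the first: 3·143.4 = 430.2 Hz.
Third harmonic of the second: 3·140.8 = 422.4 Hz.
f_beat = |430.2 − 422.4| = 7.8 Hz.

7.8 Hz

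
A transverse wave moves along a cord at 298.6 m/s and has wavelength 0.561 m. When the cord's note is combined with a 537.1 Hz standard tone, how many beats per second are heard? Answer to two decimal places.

4.84 Hz

Source frequency f = v/λ = 298.6/0.561 = 532.2638 Hz.
f_beat = |532.2638 − 537.1| = 4.84 Hz.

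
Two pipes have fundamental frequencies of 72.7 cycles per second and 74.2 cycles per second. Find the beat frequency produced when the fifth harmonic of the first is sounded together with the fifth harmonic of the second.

Fifth harmonic of the first: 5·72.7 = 363.5 Hz.
Fifth harmonic of the second: 5·74.2 = 371.0 Hz.
f_beat = |363.5 − 371.0| = 7.5 Hz.

7.5 Hz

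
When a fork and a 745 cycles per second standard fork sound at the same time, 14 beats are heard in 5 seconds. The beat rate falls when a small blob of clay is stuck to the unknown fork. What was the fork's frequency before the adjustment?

747.8 Hz

Beat frequency = 14/5 = 2.8 Hz.
|f − 745| = 2.8, so the fork was at either 742.2 Hz or 747.8 Hz.
Adding mass to a fork lowers its frequency; the adjustment lowers the fork's frequency.
The beat rate fell, so the adjustment moved the fork toward 745 Hz — it must have started above the reference.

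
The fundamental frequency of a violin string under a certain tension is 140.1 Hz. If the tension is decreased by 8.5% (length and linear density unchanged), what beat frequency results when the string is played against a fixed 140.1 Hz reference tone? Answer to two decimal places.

For a string, f ∝ √T, so the new frequency is 140.1·√0.915 = 134.0135 Hz.
f_beat = |134.0135 − 140.1| = 6.09 Hz.

6.09 Hz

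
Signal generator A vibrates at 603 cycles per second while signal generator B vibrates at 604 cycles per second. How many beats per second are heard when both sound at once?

Beats arise from superposition of two nearby frequencies; the beat rate is |f₁ − f₂|.
|603 − 604| = 1 Hz.

1 Hz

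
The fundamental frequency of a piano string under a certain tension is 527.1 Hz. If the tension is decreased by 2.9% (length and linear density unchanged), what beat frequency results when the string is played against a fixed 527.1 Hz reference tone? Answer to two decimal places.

7.70 Hz

For a string, f ∝ √T, so the new frequency is 527.1·√0.971 = 519.4008 Hz.
f_beat = |519.4008 − 527.1| = 7.70 Hz.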